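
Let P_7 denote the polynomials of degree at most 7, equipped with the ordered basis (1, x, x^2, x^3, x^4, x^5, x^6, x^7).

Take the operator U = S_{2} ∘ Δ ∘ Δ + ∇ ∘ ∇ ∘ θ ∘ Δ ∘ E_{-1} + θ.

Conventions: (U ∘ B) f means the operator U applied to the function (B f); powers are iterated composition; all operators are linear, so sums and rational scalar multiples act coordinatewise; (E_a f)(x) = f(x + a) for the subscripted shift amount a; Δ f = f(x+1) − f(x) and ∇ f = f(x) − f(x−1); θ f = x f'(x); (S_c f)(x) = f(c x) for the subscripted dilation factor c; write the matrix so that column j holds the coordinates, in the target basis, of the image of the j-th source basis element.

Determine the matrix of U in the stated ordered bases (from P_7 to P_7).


the matrix is [[0, 0, 2, 18, -82, 530, -2098, 8554]; [0, 1, 0, 12, 120, -520, 4260, -18032]; [0, 0, 2, 0, 48, 480, -1680, 19320]; [0, 0, 0, 3, 0, 160, 1560, -3220]; [0, 0, 0, 0, 4, 0, 480, 4620]; [0, 0, 0, 0, 0, 5, 0, 1344]; [0, 0, 0, 0, 0, 0, 6, 0]; [0, 0, 0, 0, 0, 0, 0, 7]] (rows listed top to bottom)

image of 1: 0
image of x: x
image of x^2: 2x^2 + 2
image of x^3: 3x^3 + 12x + 18
image of x^4: 4x^4 + 48x^2 + 120x - 82
image of x^5: 5x^5 + 160x^3 + 480x^2 - 520x + 530
image of x^6: 6x^6 + 480x^4 + 1560x^3 - 1680x^2 + 4260x - 2098
image of x^7: 7x^7 + 1344x^5 + 4620x^4 - 3220x^3 + 19320x^2 - 18032x + 8554
each image's coordinates form column j of the matrix


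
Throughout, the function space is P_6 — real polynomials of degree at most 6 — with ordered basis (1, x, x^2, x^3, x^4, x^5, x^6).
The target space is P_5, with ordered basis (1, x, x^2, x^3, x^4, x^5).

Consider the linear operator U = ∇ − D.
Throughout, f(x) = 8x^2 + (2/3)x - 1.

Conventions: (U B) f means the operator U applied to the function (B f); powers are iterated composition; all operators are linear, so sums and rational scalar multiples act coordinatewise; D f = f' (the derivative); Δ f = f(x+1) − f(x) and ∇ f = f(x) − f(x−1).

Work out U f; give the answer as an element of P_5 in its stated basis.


∇ f = 16x - 22/3
D f = 16x + 2/3
(-D) f = -16x - 2/3
(∇ − D) f = -8

the image equals g(x) = -8


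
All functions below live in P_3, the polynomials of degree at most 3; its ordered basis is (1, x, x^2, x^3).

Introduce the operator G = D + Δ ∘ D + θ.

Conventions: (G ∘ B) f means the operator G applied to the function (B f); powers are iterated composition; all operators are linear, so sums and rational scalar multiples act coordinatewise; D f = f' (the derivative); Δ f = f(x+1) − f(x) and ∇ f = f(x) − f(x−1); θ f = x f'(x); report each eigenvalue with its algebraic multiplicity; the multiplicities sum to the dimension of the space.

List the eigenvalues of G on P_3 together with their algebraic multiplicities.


image of 1: 0
image of x: x + 1
image of x^2: 2x^2 + 2x + 2
image of x^3: 3x^3 + 3x^2 + 6x + 3
the matrix is upper triangular; its diagonal is (0, 1, 2, 3)
for a triangular matrix the eigenvalues are the diagonal entries, with algebraic multiplicity their repetition count

λ = 0 (multiplicity 1), λ = 1 (multiplicity 1), λ = 2 (multiplicity 1), λ = 3 (multiplicity 1)


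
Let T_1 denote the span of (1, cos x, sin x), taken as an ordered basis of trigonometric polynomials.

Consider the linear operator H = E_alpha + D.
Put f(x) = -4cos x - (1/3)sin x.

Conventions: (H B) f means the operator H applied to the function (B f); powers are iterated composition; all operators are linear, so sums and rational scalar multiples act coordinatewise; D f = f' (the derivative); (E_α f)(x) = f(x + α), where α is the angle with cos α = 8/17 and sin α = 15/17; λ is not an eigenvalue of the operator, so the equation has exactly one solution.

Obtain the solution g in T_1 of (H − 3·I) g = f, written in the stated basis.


the result is g(x) = (548/507)cos x - (341/507)sin x

write g with unknown coordinates in the stated basis and equate coefficients in (H − 3·I) g = f
solving from the highest basis element down gives g = (548/507)cos x - (341/507)sin x
check: H g = -(128/169)cos x - (1192/507)sin x
so H g − 3·g = -4cos x - (1/3)sin x = f ✓


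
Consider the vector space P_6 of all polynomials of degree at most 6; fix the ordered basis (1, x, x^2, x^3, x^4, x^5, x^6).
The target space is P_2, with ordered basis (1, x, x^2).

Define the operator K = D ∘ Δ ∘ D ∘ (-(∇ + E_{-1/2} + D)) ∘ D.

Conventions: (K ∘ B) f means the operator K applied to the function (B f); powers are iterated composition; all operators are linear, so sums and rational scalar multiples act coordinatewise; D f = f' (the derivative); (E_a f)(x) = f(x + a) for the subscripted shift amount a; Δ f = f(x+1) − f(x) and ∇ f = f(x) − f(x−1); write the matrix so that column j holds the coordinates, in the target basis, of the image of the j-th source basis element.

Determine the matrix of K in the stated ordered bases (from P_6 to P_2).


the matrix is [[0, 0, 0, 0, -24, -240, -390]; [0, 0, 0, 0, 0, -120, -1440]; [0, 0, 0, 0, 0, 0, -360]] (rows listed top to bottom)

image of 1: 0
image of x: 0
image of x^2: 0
image of x^3: 0
image of x^4: -24
image of x^5: -120x - 240
image of x^6: -360x^2 - 1440x - 390
each image's coordinates form column j of the matrix


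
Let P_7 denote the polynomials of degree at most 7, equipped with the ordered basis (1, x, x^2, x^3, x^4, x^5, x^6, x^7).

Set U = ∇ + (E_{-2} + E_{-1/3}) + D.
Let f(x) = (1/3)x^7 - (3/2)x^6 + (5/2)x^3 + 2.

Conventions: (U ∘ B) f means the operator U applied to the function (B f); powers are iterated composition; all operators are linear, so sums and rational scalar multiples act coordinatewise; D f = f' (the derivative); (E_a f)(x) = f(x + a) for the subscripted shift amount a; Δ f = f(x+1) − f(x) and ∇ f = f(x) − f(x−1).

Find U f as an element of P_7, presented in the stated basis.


∇ f = (7/3)x^6 - 16x^5 + (205/6)x^4 - (125/3)x^3 + 37x^2 - (113/6)x + 13/3
E_{-2} f = (1/3)x^7 - (37/6)x^6 + 46x^5 - (550/3)x^4 + (2575/6)x^3 - 599x^2 + (1402/3)x - 470/3
E_{-1/3} f = (1/3)x^7 - (41/18)x^6 + (34/9)x^5 - (475/162)x^4 + (1825/486)x^3 - (682/243)x^2 + (3821/4374)x + 12500/6561
(E_{-2} + E_{-1/3}) f = (2/3)x^7 - (76/9)x^6 + (448/9)x^5 - (30175/162)x^4 + (105200/243)x^3 - (146239/243)x^2 + (2047937/4374)x - 1015390/6561
D f = (7/3)x^6 - 9x^5 + (15/2)x^2
(∇ + (E_{-2} + E_{-1/3}) + D) f = (2/3)x^7 - (34/9)x^6 + (223/9)x^5 - (12320/81)x^4 + (95075/243)x^3 - (270851/486)x^2 + (982780/2187)x - 986959/6561

the result is g(x) = (2/3)x^7 - (34/9)x^6 + (223/9)x^5 - (12320/81)x^4 + (95075/243)x^3 - (270851/486)x^2 + (982780/2187)x - 986959/6561


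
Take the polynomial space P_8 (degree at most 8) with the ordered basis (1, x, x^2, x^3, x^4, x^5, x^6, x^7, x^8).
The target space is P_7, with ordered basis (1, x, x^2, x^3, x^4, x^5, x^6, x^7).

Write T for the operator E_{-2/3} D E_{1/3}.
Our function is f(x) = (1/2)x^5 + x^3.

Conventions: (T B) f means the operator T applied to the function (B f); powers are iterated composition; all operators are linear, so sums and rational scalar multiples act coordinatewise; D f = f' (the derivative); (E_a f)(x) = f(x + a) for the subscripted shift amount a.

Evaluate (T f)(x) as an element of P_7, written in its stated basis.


E_{1/3} f = (1/2)x^5 + (5/6)x^4 + (14/9)x^3 + (32/27)x^2 + (59/162)x + 19/486
D E_{1/3} f = (5/2)x^4 + (10/3)x^3 + (14/3)x^2 + (64/27)x + 59/162
E_{-2/3} D E_{1/3} f = (5/2)x^4 - (10/3)x^3 + (14/3)x^2 - (64/27)x + 59/162

g(x) = (5/2)x^4 - (10/3)x^3 + (14/3)x^2 - (64/27)x + 59/162


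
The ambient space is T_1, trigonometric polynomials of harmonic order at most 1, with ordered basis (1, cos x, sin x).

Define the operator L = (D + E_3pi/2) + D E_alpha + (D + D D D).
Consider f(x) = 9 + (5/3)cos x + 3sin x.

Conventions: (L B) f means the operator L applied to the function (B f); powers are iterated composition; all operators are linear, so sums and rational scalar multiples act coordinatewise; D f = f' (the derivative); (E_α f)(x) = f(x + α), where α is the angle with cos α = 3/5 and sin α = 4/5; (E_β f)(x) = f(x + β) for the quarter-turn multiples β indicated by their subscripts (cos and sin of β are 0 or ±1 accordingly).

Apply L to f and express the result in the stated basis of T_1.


D f = 3cos x - (5/3)sin x
E_3pi/2 f = 9 - 3cos x + (5/3)sin x
(D + E_3pi/2) f = 9
E_alpha f = 9 + (17/5)cos x + (7/15)sin x
D E_alpha f = (7/15)cos x - (17/5)sin x
D f = 3cos x - (5/3)sin x
D f = 3cos x - (5/3)sin x
D D f = -(5/3)cos x - 3sin x
D D D f = -3cos x + (5/3)sin x
(D + D D D) f = 0
((D + E_3pi/2) + D E_alpha + (D + D D D)) f = 9 + (7/15)cos x - (17/5)sin x

the image equals g(x) = 9 + (7/15)cos x - (17/5)sin x


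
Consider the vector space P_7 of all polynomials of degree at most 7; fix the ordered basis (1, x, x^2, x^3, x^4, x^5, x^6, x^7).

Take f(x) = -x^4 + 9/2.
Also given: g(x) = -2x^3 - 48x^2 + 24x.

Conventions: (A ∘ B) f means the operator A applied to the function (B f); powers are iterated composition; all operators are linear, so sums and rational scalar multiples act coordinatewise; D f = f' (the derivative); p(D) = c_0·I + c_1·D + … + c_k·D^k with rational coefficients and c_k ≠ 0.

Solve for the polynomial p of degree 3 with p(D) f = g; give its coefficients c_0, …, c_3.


p(D) = (1/2)·D + 4·D^2 − D^3, i.e. c_0 = 0, c_1 = 1/2, c_2 = 4, c_3 = -1

D^0 f = -x^4 + 9/2
D^1 f = -4x^3
D^2 f = -12x^2
D^3 f = -24x
matching coefficients of g against c_0 f + c_1 Df + … from the top degree down determines the c_i
solution: c_0 = 0, c_1 = 1/2, c_2 = 4, c_3 = -1


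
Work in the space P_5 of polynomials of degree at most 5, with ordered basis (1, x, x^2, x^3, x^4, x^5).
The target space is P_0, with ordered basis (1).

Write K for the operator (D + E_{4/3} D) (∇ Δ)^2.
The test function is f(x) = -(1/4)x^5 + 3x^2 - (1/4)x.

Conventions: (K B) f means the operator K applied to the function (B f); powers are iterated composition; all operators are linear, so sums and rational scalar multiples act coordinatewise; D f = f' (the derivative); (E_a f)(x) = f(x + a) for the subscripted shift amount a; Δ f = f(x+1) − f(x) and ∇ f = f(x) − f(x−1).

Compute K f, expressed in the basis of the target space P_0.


Δ f = -(5/4)x^4 - (5/2)x^3 - (5/2)x^2 + (19/4)x + 5/2
∇ Δ f = -5x^3 - (5/2)x + 6
Δ (∇ Δ) f = -15x^2 - 15x - 15/2
∇ Δ (∇ Δ) f = -30x
D (∇ Δ)^2 f = -30
D (∇ Δ)^2 f = -30
E_{4/3} D (∇ Δ)^2 f = -30
(D + E_{4/3} D) (∇ Δ)^2 f = -60

the result is g(x) = -60


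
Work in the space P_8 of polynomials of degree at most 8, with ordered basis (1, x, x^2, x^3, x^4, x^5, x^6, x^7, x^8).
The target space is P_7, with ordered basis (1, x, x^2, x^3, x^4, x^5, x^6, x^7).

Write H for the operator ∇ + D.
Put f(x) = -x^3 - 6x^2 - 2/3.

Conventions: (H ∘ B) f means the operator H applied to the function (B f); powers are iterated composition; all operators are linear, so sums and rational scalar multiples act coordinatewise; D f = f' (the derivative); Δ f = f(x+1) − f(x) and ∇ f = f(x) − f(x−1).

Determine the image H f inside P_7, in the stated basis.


g(x) = -6x^2 - 21x + 5

∇ f = -3x^2 - 9x + 5
D f = -3x^2 - 12x
(∇ + D) f = -6x^2 - 21x + 5


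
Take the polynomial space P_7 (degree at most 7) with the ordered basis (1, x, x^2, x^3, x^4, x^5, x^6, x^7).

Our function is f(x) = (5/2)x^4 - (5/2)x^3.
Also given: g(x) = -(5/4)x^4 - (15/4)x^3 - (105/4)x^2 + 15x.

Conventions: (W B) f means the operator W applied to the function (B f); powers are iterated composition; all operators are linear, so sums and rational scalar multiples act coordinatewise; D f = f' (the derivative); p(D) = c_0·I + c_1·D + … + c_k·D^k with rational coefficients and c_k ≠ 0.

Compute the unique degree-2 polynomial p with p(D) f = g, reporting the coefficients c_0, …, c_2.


c_0 = -1/2, c_1 = -1/2, c_2 = -1

D^0 f = (5/2)x^4 - (5/2)x^3
D^1 f = 10x^3 - (15/2)x^2
D^2 f = 30x^2 - 15x
matching coefficients of g against c_0 f + c_1 Df + … from the top degree down determines the c_i
solution: c_0 = -1/2, c_1 = -1/2, c_2 = -1


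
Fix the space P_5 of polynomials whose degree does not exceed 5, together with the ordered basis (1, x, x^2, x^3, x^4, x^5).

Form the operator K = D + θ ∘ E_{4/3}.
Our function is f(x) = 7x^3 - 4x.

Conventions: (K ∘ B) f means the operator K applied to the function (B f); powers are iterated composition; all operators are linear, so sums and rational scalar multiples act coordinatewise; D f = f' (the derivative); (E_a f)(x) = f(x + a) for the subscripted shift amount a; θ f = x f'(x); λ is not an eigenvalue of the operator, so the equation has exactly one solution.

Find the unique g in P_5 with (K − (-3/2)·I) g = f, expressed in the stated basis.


write g with unknown coordinates in the stated basis and equate coefficients in (K − (-3/2)·I) g = f
solving from the highest basis element down gives g = (14/9)x^3 - (44/9)x^2 + (568/135)x - 1136/405
check: K g = (14/3)x^3 + (22/3)x^2 - (464/45)x + 568/135
so K g − (-3/2)·g = 7x^3 - 4x = f ✓

the result is g(x) = (14/9)x^3 - (44/9)x^2 + (568/135)x - 1136/405


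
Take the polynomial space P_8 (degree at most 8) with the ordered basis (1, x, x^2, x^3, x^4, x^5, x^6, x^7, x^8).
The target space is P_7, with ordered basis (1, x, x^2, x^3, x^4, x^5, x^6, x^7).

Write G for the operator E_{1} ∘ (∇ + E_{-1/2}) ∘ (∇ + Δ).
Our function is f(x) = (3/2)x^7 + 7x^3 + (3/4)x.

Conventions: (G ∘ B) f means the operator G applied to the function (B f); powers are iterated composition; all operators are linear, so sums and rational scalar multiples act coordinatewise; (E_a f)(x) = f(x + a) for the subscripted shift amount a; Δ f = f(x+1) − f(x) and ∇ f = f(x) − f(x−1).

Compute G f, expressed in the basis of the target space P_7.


∇ f = (21/2)x^6 - (63/2)x^5 + (105/2)x^4 - (105/2)x^3 + (105/2)x^2 - (63/2)x + 37/4
Δ f = (21/2)x^6 + (63/2)x^5 + (105/2)x^4 + (105/2)x^3 + (105/2)x^2 + (63/2)x + 37/4
(∇ + Δ) f = 21x^6 + 105x^4 + 105x^2 + 37/2
∇ (∇ + Δ) f = 126x^5 - 315x^4 + 840x^3 - 945x^2 + 756x - 231
E_{-1/2} (∇ + Δ) f = 21x^6 - 63x^5 + (735/4)x^4 - (525/2)x^3 + (4515/16)x^2 - (2583/16)x + 3305/64
(∇ + E_{-1/2}) (∇ + Δ) f = 21x^6 + 63x^5 - (525/4)x^4 + (1155/2)x^3 - (10605/16)x^2 + (9513/16)x - 11479/64
E_{1} ((∇ + E_{-1/2}) ∘ (∇ + Δ)) f = 21x^6 + 189x^5 + (1995/4)x^4 + (2205/2)x^3 + (19635/16)x^2 + (14679/16)x + 18089/64

the image equals g(x) = 21x^6 + 189x^5 + (1995/4)x^4 + (2205/2)x^3 + (19635/16)x^2 + (14679/16)x + 18089/64


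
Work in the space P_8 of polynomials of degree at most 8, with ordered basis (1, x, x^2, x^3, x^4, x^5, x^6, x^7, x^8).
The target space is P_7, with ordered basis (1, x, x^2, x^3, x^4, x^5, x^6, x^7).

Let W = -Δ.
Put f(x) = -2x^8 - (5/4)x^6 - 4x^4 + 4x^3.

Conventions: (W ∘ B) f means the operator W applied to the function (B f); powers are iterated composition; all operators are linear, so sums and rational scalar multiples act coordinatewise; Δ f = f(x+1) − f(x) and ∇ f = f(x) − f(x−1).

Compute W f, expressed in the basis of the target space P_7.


Δ f = -16x^7 - 56x^6 - (239/2)x^5 - (635/4)x^4 - 153x^3 - (347/4)x^2 - (55/2)x - 13/4
(-Δ) f = 16x^7 + 56x^6 + (239/2)x^5 + (635/4)x^4 + 153x^3 + (347/4)x^2 + (55/2)x + 13/4

the result is g(x) = 16x^7 + 56x^6 + (239/2)x^5 + (635/4)x^4 + 153x^3 + (347/4)x^2 + (55/2)x + 13/4


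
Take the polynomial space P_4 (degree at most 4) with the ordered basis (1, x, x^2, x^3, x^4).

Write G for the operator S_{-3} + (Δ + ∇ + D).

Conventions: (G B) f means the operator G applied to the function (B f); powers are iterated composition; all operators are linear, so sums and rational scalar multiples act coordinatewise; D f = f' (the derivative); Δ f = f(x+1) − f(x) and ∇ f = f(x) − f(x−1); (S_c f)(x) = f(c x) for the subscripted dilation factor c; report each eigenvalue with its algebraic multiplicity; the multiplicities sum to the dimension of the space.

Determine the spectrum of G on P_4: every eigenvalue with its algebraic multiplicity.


λ = -27 (multiplicity 1), λ = -3 (multiplicity 1), λ = 1 (multiplicity 1), λ = 9 (multiplicity 1), λ = 81 (multiplicity 1)

image of 1: 1
image of x: -3x + 3
image of x^2: 9x^2 + 6x
image of x^3: -27x^3 + 9x^2 + 2
image of x^4: 81x^4 + 12x^3 + 8x
the matrix is upper triangular; its diagonal is (1, -3, 9, -27, 81)
for a triangular matrix the eigenvalues are the diagonal entries, with algebraic multiplicity their repetition count


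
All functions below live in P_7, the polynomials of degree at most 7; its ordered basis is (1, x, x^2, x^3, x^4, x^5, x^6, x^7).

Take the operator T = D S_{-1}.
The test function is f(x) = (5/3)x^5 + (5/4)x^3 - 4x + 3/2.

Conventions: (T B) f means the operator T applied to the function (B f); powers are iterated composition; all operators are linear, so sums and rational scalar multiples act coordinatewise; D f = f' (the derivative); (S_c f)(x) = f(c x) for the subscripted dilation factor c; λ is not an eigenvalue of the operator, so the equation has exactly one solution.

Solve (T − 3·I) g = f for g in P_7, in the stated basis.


write g with unknown coordinates in the stated basis and equate coefficients in (T − 3·I) g = f
solving from the highest basis element down gives g = -(5/9)x^5 + (25/27)x^4 + (265/324)x^3 - (265/324)x^2 + (383/486)x - 556/729
check: T g = (25/9)x^4 + (100/27)x^3 - (265/108)x^2 - (265/162)x - 383/486
so T g − 3·g = (5/3)x^5 + (5/4)x^3 - 4x + 3/2 = f ✓

the result is g(x) = -(5/9)x^5 + (25/27)x^4 + (265/324)x^3 - (265/324)x^2 + (383/486)x - 556/729


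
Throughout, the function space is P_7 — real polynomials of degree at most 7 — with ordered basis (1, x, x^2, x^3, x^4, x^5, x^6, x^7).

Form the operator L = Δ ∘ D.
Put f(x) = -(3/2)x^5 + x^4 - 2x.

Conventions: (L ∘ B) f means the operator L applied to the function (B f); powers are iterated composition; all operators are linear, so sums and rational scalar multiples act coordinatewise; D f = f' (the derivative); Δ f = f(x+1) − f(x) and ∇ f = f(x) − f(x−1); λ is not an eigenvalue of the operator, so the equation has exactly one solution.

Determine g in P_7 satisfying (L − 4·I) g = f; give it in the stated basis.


write g with unknown coordinates in the stated basis and equate coefficients in (L − 4·I) g = f
solving from the highest basis element down gives g = (3/8)x^5 - (1/4)x^4 + (15/8)x^3 + (33/16)x^2 + (71/16)x + 85/32
check: L g = (15/2)x^3 + (33/4)x^2 + (63/4)x + 85/8
so L g − 4·g = -(3/2)x^5 + x^4 - 2x = f ✓

the result is g(x) = (3/8)x^5 - (1/4)x^4 + (15/8)x^3 + (33/16)x^2 + (71/16)x + 85/32


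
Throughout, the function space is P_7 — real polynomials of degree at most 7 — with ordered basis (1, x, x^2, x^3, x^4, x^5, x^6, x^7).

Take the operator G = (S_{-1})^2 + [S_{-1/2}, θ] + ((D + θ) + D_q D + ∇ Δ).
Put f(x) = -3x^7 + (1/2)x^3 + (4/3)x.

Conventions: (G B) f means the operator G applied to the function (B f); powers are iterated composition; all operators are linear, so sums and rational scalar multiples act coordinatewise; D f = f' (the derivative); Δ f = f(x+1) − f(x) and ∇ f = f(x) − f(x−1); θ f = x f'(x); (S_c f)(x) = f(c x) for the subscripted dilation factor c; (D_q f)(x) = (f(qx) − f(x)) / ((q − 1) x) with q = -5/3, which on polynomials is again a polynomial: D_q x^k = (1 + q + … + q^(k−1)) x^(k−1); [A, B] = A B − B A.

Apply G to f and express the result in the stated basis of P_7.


the result is g(x) = -24x^7 - 21x^6 + (2828/81)x^5 - 208x^3 + (3/2)x^2 - (112/3)x + 4/3

S_{-1} f = 3x^7 - (1/2)x^3 - (4/3)x
S_{-1} S_{-1} f = -3x^7 + (1/2)x^3 + (4/3)x
θ f = -21x^7 + (3/2)x^3 + (4/3)x
S_{-1/2} θ f = (21/128)x^7 - (3/16)x^3 - (2/3)x
S_{-1/2} f = (3/128)x^7 - (1/16)x^3 - (2/3)x
θ S_{-1/2} f = (21/128)x^7 - (3/16)x^3 - (2/3)x
[S_{-1/2}, θ] f = 0
D f = -21x^6 + (3/2)x^2 + 4/3
θ f = -21x^7 + (3/2)x^3 + (4/3)x
(D + θ) f = -21x^7 - 21x^6 + (3/2)x^3 + (3/2)x^2 + (4/3)x + 4/3
D f = -21x^6 + (3/2)x^2 + 4/3
D_q D f = (13034/81)x^5 - x
Δ f = -21x^6 - 63x^5 - 105x^4 - 105x^3 - (123/2)x^2 - (39/2)x - 7/6
∇ Δ f = -126x^5 - 210x^3 - 39x
((D + θ) + D_q D + ∇ Δ) f = -21x^7 - 21x^6 + (2828/81)x^5 - (417/2)x^3 + (3/2)x^2 - (116/3)x + 4/3
((S_{-1})^2 + [S_{-1/2}, θ] + ((D + θ) + D_q D + ∇ Δ)) f = -24x^7 - 21x^6 + (2828/81)x^5 - 208x^3 + (3/2)x^2 - (112/3)x + 4/3


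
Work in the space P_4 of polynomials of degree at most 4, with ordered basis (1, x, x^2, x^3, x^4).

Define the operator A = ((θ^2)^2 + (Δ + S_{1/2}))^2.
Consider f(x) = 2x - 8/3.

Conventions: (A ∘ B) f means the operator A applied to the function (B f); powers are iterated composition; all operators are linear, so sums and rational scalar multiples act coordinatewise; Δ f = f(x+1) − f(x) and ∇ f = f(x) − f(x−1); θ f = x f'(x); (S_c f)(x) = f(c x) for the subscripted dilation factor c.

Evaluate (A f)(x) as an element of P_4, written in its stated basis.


θ f = 2x
θ θ f = 2x
θ θ^2 f = 2x
θ θ θ^2 f = 2x
Δ f = 2
S_{1/2} f = x - 8/3
(Δ + S_{1/2}) f = x - 2/3
((θ^2)^2 + (Δ + S_{1/2})) f = 3x - 2/3
θ ((θ^2)^2 + (Δ + S_{1/2})) f = 3x
θ θ ((θ^2)^2 + (Δ + S_{1/2})) f = 3x
θ θ^2 ((θ^2)^2 + (Δ + S_{1/2})) f = 3x
θ θ θ^2 ((θ^2)^2 + (Δ + S_{1/2})) f = 3x
Δ ((θ^2)^2 + (Δ + S_{1/2})) f = 3
S_{1/2} ((θ^2)^2 + (Δ + S_{1/2})) f = (3/2)x - 2/3
(Δ + S_{1/2}) ((θ^2)^2 + (Δ + S_{1/2})) f = (3/2)x + 7/3
((θ^2)^2 + (Δ + S_{1/2})) ((θ^2)^2 + (Δ + S_{1/2})) f = (9/2)x + 7/3

the result is g(x) = (9/2)x + 7/3


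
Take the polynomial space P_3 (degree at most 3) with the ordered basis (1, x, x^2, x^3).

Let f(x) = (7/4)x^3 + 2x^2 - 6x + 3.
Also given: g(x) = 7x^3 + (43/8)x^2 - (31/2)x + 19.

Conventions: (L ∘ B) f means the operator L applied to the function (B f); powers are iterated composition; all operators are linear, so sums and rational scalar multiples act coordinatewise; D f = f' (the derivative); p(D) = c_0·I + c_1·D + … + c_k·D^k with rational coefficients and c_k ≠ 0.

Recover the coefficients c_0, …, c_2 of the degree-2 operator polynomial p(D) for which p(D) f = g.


p(D) = 4·I − (1/2)·D + D^2, i.e. c_0 = 4, c_1 = -1/2, c_2 = 1

D^0 f = (7/4)x^3 + 2x^2 - 6x + 3
D^1 f = (21/4)x^2 + 4x - 6
D^2 f = (21/2)x + 4
matching coefficients of g against c_0 f + c_1 Df + … from the top degree down determines the c_i
solution: c_0 = 4, c_1 = -1/2, c_2 = 1


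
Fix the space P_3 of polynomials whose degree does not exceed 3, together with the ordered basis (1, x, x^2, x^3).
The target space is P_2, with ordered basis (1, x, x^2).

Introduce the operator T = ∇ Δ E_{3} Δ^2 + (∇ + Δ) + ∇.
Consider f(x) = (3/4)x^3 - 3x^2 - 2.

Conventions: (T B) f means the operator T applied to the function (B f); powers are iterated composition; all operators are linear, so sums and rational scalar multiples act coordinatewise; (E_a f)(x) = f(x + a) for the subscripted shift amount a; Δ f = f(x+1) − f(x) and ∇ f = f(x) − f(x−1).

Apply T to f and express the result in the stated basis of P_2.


g(x) = (27/4)x^2 - (81/4)x + 21/4

Δ f = (9/4)x^2 - (15/4)x - 9/4
Δ Δ f = (9/2)x - 3/2
E_{3} Δ^2 f = (9/2)x + 12
Δ E_{3} Δ^2 f = 9/2
∇ Δ E_{3} Δ^2 f = 0
∇ f = (9/4)x^2 - (33/4)x + 15/4
Δ f = (9/4)x^2 - (15/4)x - 9/4
(∇ + Δ) f = (9/2)x^2 - 12x + 3/2
∇ f = (9/4)x^2 - (33/4)x + 15/4
(∇ Δ E_{3} Δ^2 + (∇ + Δ) + ∇) f = (27/4)x^2 - (81/4)x + 21/4


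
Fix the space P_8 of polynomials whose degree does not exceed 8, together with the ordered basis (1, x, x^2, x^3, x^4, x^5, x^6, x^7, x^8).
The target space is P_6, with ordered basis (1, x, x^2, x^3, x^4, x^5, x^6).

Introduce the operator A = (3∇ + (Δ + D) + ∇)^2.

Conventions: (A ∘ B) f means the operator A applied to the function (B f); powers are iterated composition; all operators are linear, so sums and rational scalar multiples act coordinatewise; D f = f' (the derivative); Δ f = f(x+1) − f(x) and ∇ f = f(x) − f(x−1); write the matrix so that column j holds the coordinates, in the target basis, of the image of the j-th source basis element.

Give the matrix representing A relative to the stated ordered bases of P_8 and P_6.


image of 1: 0
image of x: 0
image of x^2: 72
image of x^3: 216x - 108
image of x^4: 432x^2 - 432x + 294
image of x^5: 720x^3 - 1080x^2 + 1470x - 480
image of x^6: 1080x^4 - 2160x^3 + 4410x^2 - 2880x + 1130
image of x^7: 1512x^5 - 3780x^4 + 10290x^3 - 10080x^2 + 7910x - 1932
image of x^8: 2016x^6 - 6048x^5 + 20580x^4 - 26880x^3 + 31640x^2 - 15456x + 4414
each image's coordinates form column j of the matrix

the matrix is [[0, 0, 72, -108, 294, -480, 1130, -1932, 4414]; [0, 0, 0, 216, -432, 1470, -2880, 7910, -15456]; [0, 0, 0, 0, 432, -1080, 4410, -10080, 31640]; [0, 0, 0, 0, 0, 720, -2160, 10290, -26880]; [0, 0, 0, 0, 0, 0, 1080, -3780, 20580]; [0, 0, 0, 0, 0, 0, 0, 1512, -6048]; [0, 0, 0, 0, 0, 0, 0, 0, 2016]] (rows listed top to bottom)


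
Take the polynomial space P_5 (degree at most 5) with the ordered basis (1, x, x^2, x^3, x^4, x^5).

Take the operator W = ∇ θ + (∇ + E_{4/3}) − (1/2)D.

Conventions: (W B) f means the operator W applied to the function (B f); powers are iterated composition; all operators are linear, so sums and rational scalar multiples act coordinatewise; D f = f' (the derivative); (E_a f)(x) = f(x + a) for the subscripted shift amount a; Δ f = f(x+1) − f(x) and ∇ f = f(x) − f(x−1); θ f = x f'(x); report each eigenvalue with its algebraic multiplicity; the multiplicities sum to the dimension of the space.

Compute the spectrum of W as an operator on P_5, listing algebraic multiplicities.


λ = 1 (multiplicity 6)

image of 1: 1
image of x: x + 17/6
image of x^2: x^2 + (23/3)x - 11/9
image of x^3: x^3 + (29/2)x^2 - (20/3)x + 172/27
image of x^4: x^4 + (70/3)x^3 - (58/3)x^2 + (796/27)x - 149/81
image of x^5: x^5 + (205/6)x^4 - (380/9)x^3 + (2260/27)x^2 - (1150/81)x + 2482/243
the matrix is upper triangular; its diagonal is (1, 1, 1, 1, 1, 1)
for a triangular matrix the eigenvalues are the diagonal entries, with algebraic multiplicity their repetition count


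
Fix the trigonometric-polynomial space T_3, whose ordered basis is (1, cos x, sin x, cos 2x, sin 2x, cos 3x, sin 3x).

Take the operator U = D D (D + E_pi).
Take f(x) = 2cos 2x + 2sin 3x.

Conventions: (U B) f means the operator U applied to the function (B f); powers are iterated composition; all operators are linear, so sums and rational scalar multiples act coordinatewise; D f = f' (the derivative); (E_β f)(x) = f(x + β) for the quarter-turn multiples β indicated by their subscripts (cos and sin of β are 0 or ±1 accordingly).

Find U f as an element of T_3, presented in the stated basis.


D f = -4sin 2x + 6cos 3x
E_pi f = 2cos 2x - 2sin 3x
(D + E_pi) f = 2cos 2x - 4sin 2x + 6cos 3x - 2sin 3x
D (D + E_pi) f = -8cos 2x - 4sin 2x - 6cos 3x - 18sin 3x
D D (D + E_pi) f = -8cos 2x + 16sin 2x - 54cos 3x + 18sin 3x

the result is g(x) = -8cos 2x + 16sin 2x - 54cos 3x + 18sin 3x


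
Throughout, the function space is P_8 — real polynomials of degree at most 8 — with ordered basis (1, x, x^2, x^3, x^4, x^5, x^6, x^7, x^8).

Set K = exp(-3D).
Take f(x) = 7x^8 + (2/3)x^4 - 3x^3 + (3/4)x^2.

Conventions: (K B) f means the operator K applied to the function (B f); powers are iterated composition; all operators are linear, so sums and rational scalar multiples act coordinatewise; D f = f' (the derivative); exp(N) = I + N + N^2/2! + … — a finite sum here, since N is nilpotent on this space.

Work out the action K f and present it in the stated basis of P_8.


order-1 term: -168x^7 - 8x^3 + 27x^2 - (9/2)x
order-2 term: 1764x^6 + 36x^2 - 81x + 27/4
order-3 term: -10584x^5 - 72x + 81
order-4 term: 39690x^4 + 54
order-5 term: -95256x^3
order-6 term: 142884x^2
order-7 term: -122472x
order-8 term: 45927
the series for exp(-3D) f terminates at order 8
exp(-3D) f = 7x^8 - 168x^7 + 1764x^6 - 10584x^5 + (119072/3)x^4 - 95267x^3 + (571791/4)x^2 - (245259/2)x + 184275/4

g(x) = 7x^8 - 168x^7 + 1764x^6 - 10584x^5 + (119072/3)x^4 - 95267x^3 + (571791/4)x^2 - (245259/2)x + 184275/4


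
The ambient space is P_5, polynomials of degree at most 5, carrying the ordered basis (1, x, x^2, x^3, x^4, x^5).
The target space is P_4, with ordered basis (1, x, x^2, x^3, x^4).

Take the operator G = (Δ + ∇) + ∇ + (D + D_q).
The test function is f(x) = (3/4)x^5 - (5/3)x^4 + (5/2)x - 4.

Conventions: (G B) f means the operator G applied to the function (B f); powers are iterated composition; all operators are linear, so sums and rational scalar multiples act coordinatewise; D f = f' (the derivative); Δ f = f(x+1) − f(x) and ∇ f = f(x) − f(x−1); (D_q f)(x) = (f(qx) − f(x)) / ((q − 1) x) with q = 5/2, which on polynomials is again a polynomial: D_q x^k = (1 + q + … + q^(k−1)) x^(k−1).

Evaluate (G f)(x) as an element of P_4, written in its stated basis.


the image equals g(x) = (4053/64)x^4 - (1835/24)x^3 + (65/2)x^2 - (95/4)x + 197/12

Δ f = (15/4)x^4 + (5/6)x^3 - (5/2)x^2 - (35/12)x + 19/12
∇ f = (15/4)x^4 - (85/6)x^3 + (35/2)x^2 - (125/12)x + 59/12
(Δ + ∇) f = (15/2)x^4 - (40/3)x^3 + 15x^2 - (40/3)x + 13/2
∇ f = (15/4)x^4 - (85/6)x^3 + (35/2)x^2 - (125/12)x + 59/12
D f = (15/4)x^4 - (20/3)x^3 + 5/2
D_q f = (3093/64)x^4 - (1015/24)x^3 + 5/2
(D + D_q) f = (3333/64)x^4 - (1175/24)x^3 + 5
((Δ + ∇) + ∇ + (D + D_q)) f = (4053/64)x^4 - (1835/24)x^3 + (65/2)x^2 - (95/4)x + 197/12


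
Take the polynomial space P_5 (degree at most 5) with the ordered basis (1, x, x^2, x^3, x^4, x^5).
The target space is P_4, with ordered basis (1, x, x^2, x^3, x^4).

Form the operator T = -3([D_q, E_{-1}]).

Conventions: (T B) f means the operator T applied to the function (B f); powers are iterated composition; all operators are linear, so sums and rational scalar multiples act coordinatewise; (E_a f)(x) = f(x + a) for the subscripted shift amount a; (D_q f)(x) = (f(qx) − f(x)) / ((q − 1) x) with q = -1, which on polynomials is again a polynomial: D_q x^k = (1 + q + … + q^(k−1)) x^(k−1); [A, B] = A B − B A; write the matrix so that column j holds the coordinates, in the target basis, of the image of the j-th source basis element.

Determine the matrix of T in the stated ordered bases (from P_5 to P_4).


image of 1: 0
image of x: 0
image of x^2: 6
image of x^3: -6x - 6
image of x^4: 12x^2 + 12
image of x^5: -12x^3 - 12x^2 - 12x - 12
each image's coordinates form column j of the matrix

the matrix is [[0, 0, 6, -6, 12, -12]; [0, 0, 0, -6, 0, -12]; [0, 0, 0, 0, 12, -12]; [0, 0, 0, 0, 0, -12]; [0, 0, 0, 0, 0, 0]] (rows listed top to bottom)


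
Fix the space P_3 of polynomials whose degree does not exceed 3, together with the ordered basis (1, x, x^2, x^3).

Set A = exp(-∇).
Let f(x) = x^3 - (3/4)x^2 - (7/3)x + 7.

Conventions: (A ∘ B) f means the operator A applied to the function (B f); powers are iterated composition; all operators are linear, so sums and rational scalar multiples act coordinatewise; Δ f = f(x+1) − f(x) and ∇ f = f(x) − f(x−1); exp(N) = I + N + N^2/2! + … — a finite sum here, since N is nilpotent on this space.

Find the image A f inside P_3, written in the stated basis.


g(x) = x^3 - (15/4)x^2 + (31/6)x + 17/6

order-1 term: -3x^2 + (9/2)x + 7/12
order-2 term: 3x - 15/4
order-3 term: -1
the series for exp(-∇) f terminates at order 3
exp(-∇) f = x^3 - (15/4)x^2 + (31/6)x + 17/6


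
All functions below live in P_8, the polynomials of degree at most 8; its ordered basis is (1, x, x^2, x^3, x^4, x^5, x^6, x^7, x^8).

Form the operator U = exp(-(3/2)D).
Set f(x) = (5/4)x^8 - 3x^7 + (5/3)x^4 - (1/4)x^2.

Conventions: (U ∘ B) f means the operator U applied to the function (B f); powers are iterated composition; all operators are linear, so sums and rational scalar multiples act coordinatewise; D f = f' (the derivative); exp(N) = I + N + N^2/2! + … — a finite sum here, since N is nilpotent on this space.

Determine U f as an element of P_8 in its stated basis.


order-1 term: -15x^7 + (63/2)x^6 - 10x^3 + (3/4)x
order-2 term: (315/4)x^6 - (567/4)x^5 + (45/2)x^2 - 9/16
order-3 term: -(945/4)x^5 + (2835/8)x^4 - (45/2)x
order-4 term: (14175/32)x^4 - (8505/16)x^3 + 135/16
order-5 term: -(8505/16)x^3 + (15309/32)x^2
order-6 term: (25515/64)x^2 - (15309/64)x
order-7 term: -(10935/64)x + 6561/128
order-8 term: 32805/1024
the series for exp(-(3/2)D) f terminates at order 8
exp(-(3/2)D) f = (5/4)x^8 - 18x^7 + (441/4)x^6 - 378x^5 + (76705/96)x^4 - (8585/8)x^3 + (57557/64)x^2 - (6909/16)x + 93357/1024

the result is g(x) = (5/4)x^8 - 18x^7 + (441/4)x^6 - 378x^5 + (76705/96)x^4 - (8585/8)x^3 + (57557/64)x^2 - (6909/16)x + 93357/1024


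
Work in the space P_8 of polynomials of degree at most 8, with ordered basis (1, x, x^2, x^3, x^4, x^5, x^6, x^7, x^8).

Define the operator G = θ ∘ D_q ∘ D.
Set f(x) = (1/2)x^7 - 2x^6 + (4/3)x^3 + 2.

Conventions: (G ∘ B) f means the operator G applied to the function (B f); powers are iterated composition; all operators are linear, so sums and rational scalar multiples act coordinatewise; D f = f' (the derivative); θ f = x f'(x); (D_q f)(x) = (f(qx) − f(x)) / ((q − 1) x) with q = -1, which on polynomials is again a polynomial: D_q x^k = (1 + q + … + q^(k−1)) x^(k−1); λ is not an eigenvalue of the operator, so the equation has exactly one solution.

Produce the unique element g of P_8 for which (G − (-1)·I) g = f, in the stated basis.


the result is g(x) = (1/2)x^7 - 2x^6 + 48x^4 + (4/3)x^3 - 384x^2 + 2

write g with unknown coordinates in the stated basis and equate coefficients in (G − (-1)·I) g = f
solving from the highest basis element down gives g = (1/2)x^7 - 2x^6 + 48x^4 + (4/3)x^3 - 384x^2 + 2
check: G g = -48x^4 + 384x^2
so G g − (-1)·g = (1/2)x^7 - 2x^6 + (4/3)x^3 + 2 = f ✓


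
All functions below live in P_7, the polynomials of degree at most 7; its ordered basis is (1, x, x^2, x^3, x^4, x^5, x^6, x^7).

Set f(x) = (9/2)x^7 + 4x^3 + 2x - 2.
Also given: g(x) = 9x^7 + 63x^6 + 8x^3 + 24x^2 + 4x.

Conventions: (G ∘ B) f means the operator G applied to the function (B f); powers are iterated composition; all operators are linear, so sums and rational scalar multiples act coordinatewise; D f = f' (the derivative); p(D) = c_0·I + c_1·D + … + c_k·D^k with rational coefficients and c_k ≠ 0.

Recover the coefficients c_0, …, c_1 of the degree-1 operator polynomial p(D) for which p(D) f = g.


p(D) = 2·I + 2·D, i.e. c_0 = 2, c_1 = 2

D^0 f = (9/2)x^7 + 4x^3 + 2x - 2
D^1 f = (63/2)x^6 + 12x^2 + 2
matching coefficients of g against c_0 f + c_1 Df + … from the top degree down determines the c_i
solution: c_0 = 2, c_1 = 2


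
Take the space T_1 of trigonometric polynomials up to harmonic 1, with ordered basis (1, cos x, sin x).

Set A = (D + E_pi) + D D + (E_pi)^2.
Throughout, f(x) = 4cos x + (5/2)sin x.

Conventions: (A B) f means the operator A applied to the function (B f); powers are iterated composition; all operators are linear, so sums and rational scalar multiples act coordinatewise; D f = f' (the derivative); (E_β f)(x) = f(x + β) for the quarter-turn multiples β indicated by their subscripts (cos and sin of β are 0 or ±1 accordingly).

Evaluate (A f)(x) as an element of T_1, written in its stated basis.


D f = (5/2)cos x - 4sin x
E_pi f = -4cos x - (5/2)sin x
(D + E_pi) f = -(3/2)cos x - (13/2)sin x
D f = (5/2)cos x - 4sin x
D D f = -4cos x - (5/2)sin x
E_pi f = -4cos x - (5/2)sin x
E_pi E_pi f = 4cos x + (5/2)sin x
((D + E_pi) + D D + (E_pi)^2) f = -(3/2)cos x - (13/2)sin x

g(x) = -(3/2)cos x - (13/2)sin x


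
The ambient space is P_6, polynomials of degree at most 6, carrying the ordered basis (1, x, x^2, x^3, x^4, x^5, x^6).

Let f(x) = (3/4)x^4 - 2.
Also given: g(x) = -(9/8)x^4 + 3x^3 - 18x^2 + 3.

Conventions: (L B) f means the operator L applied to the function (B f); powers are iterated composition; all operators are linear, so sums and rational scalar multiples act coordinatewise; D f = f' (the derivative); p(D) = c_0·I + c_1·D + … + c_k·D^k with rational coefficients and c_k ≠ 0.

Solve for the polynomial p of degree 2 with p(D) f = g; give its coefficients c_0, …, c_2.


D^0 f = (3/4)x^4 - 2
D^1 f = 3x^3
D^2 f = 9x^2
matching coefficients of g against c_0 f + c_1 Df + … from the top degree down determines the c_i
solution: c_0 = -3/2, c_1 = 1, c_2 = -2

c_0 = -3/2, c_1 = 1, c_2 = -2


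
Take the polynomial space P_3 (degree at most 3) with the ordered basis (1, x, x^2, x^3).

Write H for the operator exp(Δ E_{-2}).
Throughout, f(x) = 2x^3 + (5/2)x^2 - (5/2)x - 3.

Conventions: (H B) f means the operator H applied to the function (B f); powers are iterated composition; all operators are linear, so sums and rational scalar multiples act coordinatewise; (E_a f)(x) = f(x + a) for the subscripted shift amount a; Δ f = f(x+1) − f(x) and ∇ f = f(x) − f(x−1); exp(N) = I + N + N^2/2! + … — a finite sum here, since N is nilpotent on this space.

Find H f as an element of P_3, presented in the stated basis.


the image equals g(x) = 2x^3 + (17/2)x^2 - (19/2)x - 25/2

order-1 term: 6x^2 - 13x + 4
order-2 term: 6x - 31/2
order-3 term: 2
the series for exp(Δ E_{-2}) f terminates at order 3
exp(Δ E_{-2}) f = 2x^3 + (17/2)x^2 - (19/2)x - 25/2


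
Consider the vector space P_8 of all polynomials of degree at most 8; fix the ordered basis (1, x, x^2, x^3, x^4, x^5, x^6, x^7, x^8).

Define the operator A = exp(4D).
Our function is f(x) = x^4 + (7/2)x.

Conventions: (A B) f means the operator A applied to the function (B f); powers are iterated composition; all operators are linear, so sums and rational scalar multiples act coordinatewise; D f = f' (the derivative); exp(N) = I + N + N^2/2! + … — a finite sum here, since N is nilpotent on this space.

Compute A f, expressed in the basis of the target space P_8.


order-1 term: 16x^3 + 14
order-2 term: 96x^2
order-3 term: 256x
order-4 term: 256
the series for exp(4D) f terminates at order 4
exp(4D) f = x^4 + 16x^3 + 96x^2 + (519/2)x + 270

the result is g(x) = x^4 + 16x^3 + 96x^2 + (519/2)x + 270


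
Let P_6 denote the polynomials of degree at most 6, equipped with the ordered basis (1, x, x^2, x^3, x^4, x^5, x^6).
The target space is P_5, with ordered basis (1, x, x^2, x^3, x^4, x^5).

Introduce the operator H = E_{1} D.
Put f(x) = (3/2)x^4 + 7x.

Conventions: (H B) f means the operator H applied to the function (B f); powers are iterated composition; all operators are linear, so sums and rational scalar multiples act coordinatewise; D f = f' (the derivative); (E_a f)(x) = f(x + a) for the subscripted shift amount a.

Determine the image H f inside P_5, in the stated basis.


the result is g(x) = 6x^3 + 18x^2 + 18x + 13

D f = 6x^3 + 7
E_{1} D f = 6x^3 + 18x^2 + 18x + 13


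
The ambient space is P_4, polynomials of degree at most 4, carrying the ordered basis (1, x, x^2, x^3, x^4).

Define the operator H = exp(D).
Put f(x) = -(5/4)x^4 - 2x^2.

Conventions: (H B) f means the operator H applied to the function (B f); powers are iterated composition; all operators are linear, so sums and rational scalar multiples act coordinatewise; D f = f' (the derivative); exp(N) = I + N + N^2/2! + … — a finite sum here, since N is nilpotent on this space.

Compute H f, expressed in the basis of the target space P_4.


order-1 term: -5x^3 - 4x
order-2 term: -(15/2)x^2 - 2
order-3 term: -5x
order-4 term: -5/4
the series for exp(D) f terminates at order 4
exp(D) f = -(5/4)x^4 - 5x^3 - (19/2)x^2 - 9x - 13/4

the result is g(x) = -(5/4)x^4 - 5x^3 - (19/2)x^2 - 9x - 13/4


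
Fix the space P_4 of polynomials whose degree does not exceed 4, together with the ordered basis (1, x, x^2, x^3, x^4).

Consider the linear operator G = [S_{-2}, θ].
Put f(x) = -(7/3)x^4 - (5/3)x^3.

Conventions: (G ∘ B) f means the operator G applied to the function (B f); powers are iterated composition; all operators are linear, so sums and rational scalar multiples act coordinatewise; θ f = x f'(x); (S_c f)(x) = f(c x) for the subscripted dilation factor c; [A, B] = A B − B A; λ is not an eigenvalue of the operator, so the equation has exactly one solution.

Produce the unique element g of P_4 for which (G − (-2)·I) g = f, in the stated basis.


the result is g(x) = -(7/6)x^4 - (5/6)x^3

write g with unknown coordinates in the stated basis and equate coefficients in (G − (-2)·I) g = f
solving from the highest basis element down gives g = -(7/6)x^4 - (5/6)x^3
check: G g = 0
so G g − (-2)·g = -(7/3)x^4 - (5/3)x^3 = f ✓
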